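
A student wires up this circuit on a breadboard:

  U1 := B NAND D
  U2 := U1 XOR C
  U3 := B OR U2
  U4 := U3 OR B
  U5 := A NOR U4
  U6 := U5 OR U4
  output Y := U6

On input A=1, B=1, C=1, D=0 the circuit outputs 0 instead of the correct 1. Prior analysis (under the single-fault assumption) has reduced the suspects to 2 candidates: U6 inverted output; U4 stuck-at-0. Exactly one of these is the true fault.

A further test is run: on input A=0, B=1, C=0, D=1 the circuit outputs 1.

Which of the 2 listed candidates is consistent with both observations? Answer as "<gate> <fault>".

Evaluate each candidate on input A=0, B=1, C=0, D=1:
  U6 inverted output: U1=0, U2=0, U3=1, U4=1, U5=0, U6=0 [inverted output] → 0 — eliminated
  U4 stuck-at-0: U1=0, U2=0, U3=1, U4=0 [stuck-at-0], U5=1, U6=1 → 1 — matches
Only U4 stuck-at-0 reproduces the observed 1.

U4 stuck-at-0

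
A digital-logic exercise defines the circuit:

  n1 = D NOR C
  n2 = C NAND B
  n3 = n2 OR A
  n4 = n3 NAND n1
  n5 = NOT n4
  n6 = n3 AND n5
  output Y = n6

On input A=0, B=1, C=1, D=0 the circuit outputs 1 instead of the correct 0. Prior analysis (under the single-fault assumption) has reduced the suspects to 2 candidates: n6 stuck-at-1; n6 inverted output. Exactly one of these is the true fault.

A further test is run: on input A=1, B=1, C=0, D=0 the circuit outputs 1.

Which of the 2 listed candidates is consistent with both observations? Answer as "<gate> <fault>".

Evaluate each candidate on input A=1, B=1, C=0, D=0:
  n6 stuck-at-1: n1=1, n2=1, n3=1, n4=0, n5=1, n6=1 [stuck-at-1] → 1 — matches
  n6 inverted output: n1=1, n2=1, n3=1, n4=0, n5=1, n6=0 [inverted output] → 0 — eliminated
Only n6 stuck-at-1 reproduces the observed 1.

n6 stuck-at-1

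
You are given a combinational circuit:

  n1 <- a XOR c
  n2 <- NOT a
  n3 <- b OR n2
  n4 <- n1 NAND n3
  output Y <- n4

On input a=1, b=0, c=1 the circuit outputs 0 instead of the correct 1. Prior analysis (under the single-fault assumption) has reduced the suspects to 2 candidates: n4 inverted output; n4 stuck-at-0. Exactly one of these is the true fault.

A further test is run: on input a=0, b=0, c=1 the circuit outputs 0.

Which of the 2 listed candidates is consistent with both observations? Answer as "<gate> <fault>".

Evaluate each candidate on input a=0, b=0, c=1:
  n4 inverted output: n1=1, n2=1, n3=1, n4=1 [inverted output] → 1 — eliminated
  n4 stuck-at-0: n1=1, n2=1, n3=1, n4=0 [stuck-at-0] → 0 — matches
Only n4 stuck-at-0 reproduces the observed 0.

n4 stuck-at-0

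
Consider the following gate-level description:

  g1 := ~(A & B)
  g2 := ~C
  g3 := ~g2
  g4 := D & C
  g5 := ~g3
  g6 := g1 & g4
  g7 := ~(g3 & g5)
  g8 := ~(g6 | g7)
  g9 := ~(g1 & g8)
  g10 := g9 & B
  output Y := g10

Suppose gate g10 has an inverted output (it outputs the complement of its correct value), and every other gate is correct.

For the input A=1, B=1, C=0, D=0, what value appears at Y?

0

Propagate with g10 forced: g1=0, g2=1, g3=0, g4=0, g5=1, g6=0, g7=1, g8=0, g9=1, g10=0 [inverted output].
So Y = 0. (Without the fault it would be 1.)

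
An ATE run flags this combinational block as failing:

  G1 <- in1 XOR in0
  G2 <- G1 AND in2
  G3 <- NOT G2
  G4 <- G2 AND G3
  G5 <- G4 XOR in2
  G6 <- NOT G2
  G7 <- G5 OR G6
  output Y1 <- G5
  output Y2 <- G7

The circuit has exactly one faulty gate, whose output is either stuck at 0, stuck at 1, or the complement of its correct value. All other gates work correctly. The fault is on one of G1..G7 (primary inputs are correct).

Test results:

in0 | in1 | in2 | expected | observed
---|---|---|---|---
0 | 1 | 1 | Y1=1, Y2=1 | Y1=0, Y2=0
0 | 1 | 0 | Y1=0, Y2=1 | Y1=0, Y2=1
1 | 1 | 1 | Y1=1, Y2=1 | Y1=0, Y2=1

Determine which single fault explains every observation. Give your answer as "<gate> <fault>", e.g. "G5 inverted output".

G5 stuck-at-0

Fault-free values for test 1 (in0=0, in1=1, in2=1): G1=1, G2=1, G3=0, G4=0, G5=1, G6=0, G7=1, giving Y1=1, Y2=1. Observed Y1=0, Y2=0.
Test 1: faults giving observed Y1=0, Y2=0 are {G3 stuck-at-1, G3 inverted output, G4 stuck-at-1, G4 inverted output, G5 stuck-at-0, G5 inverted output}.
Test 2 (in0=0, in1=1, in2=0): fault-free G1=1, G2=0, G3=1, G4=0, G5=0, G6=1, G7=1 → Y1=0, Y2=1; observed Y1=0, Y2=1. Eliminates G4 stuck-at-1, G4 inverted output, G5 inverted output.
Test 3 (in0=1, in1=1, in2=1): fault-free G1=0, G2=0, G3=1, G4=0, G5=1, G6=1, G7=1 → Y1=1, Y2=1; observed Y1=0, Y2=1. Eliminates G3 stuck-at-1, G3 inverted output.
Only G5 stuck-at-0 is consistent with every test.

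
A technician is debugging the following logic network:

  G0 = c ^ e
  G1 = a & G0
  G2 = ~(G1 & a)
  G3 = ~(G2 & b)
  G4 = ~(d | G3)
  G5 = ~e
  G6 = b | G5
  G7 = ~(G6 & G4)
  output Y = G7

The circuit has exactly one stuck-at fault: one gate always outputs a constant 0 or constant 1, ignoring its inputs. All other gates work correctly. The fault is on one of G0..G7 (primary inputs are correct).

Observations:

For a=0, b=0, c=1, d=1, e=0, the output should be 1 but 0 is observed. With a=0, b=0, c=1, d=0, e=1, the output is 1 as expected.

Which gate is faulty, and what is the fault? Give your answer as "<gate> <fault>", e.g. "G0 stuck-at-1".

G4 stuck-at-1

Fault-free values for test 1 (a=0, b=0, c=1, d=1, e=0): G0=1, G1=0, G2=1, G3=1, G4=0, G5=1, G6=1, G7=1, giving Y=1. Observed 0.
Test 1: faults giving observed 0 are {G4 stuck-at-1, G7 stuck-at-0}.
Test 2 (a=0, b=0, c=1, d=0, e=1): fault-free G0=0, G1=0, G2=1, G3=1, G4=0, G5=0, G6=0, G7=1 → 1; observed 1. Eliminates G7 stuck-at-0.
Only G4 stuck-at-1 is consistent with every test.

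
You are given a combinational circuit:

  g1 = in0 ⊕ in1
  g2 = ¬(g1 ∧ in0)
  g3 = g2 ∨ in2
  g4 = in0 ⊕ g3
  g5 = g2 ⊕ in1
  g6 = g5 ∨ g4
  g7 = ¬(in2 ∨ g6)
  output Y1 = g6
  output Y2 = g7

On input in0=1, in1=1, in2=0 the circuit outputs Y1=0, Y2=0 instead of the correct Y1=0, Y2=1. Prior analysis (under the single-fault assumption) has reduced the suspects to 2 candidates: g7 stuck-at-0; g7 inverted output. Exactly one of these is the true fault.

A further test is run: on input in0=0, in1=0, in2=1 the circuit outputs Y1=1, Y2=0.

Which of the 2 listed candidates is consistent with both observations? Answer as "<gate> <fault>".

Evaluate each candidate on input in0=0, in1=0, in2=1:
  g7 stuck-at-0: g1=0, g2=1, g3=1, g4=1, g5=1, g6=1, g7=0 [stuck-at-0] → Y1=1, Y2=0 — matches
  g7 inverted output: g1=0, g2=1, g3=1, g4=1, g5=1, g6=1, g7=1 [inverted output] → Y1=1, Y2=1 — eliminated
Only g7 stuck-at-0 reproduces the observed Y1=1, Y2=0.

g7 stuck-at-0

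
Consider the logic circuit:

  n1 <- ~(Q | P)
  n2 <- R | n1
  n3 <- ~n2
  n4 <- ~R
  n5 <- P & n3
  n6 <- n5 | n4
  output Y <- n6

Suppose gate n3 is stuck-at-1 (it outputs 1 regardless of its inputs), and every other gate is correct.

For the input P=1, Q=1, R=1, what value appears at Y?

1

Propagate with n3 forced: n1=0, n2=1, n3=1 [stuck-at-1], n4=0, n5=1, n6=1.
So Y = 1. (Without the fault it would be 0.)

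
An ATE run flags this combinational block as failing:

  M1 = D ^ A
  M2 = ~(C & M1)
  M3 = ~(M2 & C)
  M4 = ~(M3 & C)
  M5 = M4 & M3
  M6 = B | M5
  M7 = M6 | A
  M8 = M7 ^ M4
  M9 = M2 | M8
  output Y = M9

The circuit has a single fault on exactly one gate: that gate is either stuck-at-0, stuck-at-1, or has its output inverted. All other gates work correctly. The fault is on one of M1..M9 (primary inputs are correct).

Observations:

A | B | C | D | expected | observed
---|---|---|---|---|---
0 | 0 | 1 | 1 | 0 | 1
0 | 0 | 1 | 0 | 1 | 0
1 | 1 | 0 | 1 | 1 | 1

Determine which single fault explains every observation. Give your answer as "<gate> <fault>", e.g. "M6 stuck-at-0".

Fault-free values for test 1 (A=0, B=0, C=1, D=1): M1=1, M2=0, M3=1, M4=0, M5=0, M6=0, M7=0, M8=0, M9=0, giving Y=0. Observed 1.
Test 1: faults giving observed 1 are {M1 stuck-at-0, M1 inverted output, M2 stuck-at-1, M2 inverted output, M3 stuck-at-0, M3 inverted output, M5 stuck-at-1, M5 inverted output, M6 stuck-at-1, M6 inverted output, M7 stuck-at-1, M7 inverted output, M8 stuck-at-1, M8 inverted output, M9 stuck-at-1, M9 inverted output}.
Test 2 (A=0, B=0, C=1, D=0): fault-free M1=0, M2=1, M3=0, M4=1, M5=0, M6=0, M7=0, M8=1, M9=1 → 1; observed 0. Eliminates M1 stuck-at-0, M2 stuck-at-1, M3 stuck-at-0, M3 inverted output, M5 stuck-at-1, M5 inverted output, M6 stuck-at-1, M6 inverted output, M7 stuck-at-1, M7 inverted output, M8 stuck-at-1, M8 inverted output, M9 stuck-at-1.
Test 3 (A=1, B=1, C=0, D=1): fault-free M1=0, M2=1, M3=1, M4=1, M5=1, M6=1, M7=1, M8=0, M9=1 → 1; observed 1. Eliminates M2 inverted output, M9 inverted output.
Only M1 inverted output is consistent with every test.

M1 inverted output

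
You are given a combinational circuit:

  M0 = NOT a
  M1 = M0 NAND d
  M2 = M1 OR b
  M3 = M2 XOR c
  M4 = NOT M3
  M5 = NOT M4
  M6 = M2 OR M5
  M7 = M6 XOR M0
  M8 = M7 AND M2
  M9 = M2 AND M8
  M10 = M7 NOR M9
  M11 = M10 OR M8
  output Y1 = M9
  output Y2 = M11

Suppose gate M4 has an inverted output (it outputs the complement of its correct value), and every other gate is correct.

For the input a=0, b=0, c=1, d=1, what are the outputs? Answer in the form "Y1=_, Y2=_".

Propagate with M4 forced: M0=1, M1=0, M2=0, M3=1, M4=1 [inverted output], M5=0, M6=0, M7=1, M8=0, M9=0, M10=0, M11=0.
So the outputs are Y1=0, Y2=0. (Without the fault they would be Y1=0, Y2=1.)

Y1=0, Y2=0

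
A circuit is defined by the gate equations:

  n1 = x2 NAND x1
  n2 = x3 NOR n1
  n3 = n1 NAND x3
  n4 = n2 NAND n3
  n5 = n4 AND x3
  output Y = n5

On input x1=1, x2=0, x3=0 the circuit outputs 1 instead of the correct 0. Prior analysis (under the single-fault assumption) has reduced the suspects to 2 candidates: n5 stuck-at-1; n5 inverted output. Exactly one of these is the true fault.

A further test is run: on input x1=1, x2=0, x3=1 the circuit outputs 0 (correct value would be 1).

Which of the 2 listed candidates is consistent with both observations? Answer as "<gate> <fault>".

n5 inverted output

Evaluate each candidate on input x1=1, x2=0, x3=1:
  n5 stuck-at-1: n1=1, n2=0, n3=0, n4=1, n5=1 [stuck-at-1] → 1 — eliminated
  n5 inverted output: n1=1, n2=0, n3=0, n4=1, n5=0 [inverted output] → 0 — matches
Only n5 inverted output reproduces the observed 0.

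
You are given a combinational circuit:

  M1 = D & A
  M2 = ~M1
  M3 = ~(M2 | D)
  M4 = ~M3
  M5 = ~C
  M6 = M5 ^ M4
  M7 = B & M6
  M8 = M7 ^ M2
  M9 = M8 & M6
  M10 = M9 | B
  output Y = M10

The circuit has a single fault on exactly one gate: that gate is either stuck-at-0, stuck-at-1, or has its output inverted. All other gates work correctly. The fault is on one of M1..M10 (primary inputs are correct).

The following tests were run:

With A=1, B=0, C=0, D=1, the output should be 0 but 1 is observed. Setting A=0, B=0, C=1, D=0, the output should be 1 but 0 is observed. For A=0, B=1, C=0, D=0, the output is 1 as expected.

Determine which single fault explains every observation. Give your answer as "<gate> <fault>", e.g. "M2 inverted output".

Fault-free values for test 1 (A=1, B=0, C=0, D=1): M1=1, M2=0, M3=0, M4=1, M5=1, M6=0, M7=0, M8=0, M9=0, M10=0, giving Y=0. Observed 1.
Test 1: faults giving observed 1 are {M9 stuck-at-1, M9 inverted output, M10 stuck-at-1, M10 inverted output}.
Test 2 (A=0, B=0, C=1, D=0): fault-free M1=0, M2=1, M3=0, M4=1, M5=0, M6=1, M7=0, M8=1, M9=1, M10=1 → 1; observed 0. Eliminates M9 stuck-at-1, M10 stuck-at-1.
Test 3 (A=0, B=1, C=0, D=0): fault-free M1=0, M2=1, M3=0, M4=1, M5=1, M6=0, M7=0, M8=1, M9=0, M10=1 → 1; observed 1. Eliminates M10 inverted output.
Only M9 inverted output is consistent with every test.

M9 inverted output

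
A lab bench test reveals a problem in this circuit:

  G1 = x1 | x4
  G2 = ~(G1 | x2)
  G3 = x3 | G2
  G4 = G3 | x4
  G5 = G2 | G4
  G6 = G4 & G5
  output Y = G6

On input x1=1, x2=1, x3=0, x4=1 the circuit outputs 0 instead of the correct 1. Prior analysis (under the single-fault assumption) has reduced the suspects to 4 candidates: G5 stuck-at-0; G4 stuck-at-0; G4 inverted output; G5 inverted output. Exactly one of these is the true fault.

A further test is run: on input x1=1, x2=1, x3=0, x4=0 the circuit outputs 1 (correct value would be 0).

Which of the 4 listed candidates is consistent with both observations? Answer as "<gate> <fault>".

Evaluate each candidate on input x1=1, x2=1, x3=0, x4=0:
  G5 stuck-at-0: G1=1, G2=0, G3=0, G4=0, G5=0 [stuck-at-0], G6=0 → 0 — eliminated
  G4 stuck-at-0: G1=1, G2=0, G3=0, G4=0 [stuck-at-0], G5=0, G6=0 → 0 — eliminated
  G4 inverted output: G1=1, G2=0, G3=0, G4=1 [inverted output], G5=1, G6=1 → 1 — matches
  G5 inverted output: G1=1, G2=0, G3=0, G4=0, G5=1 [inverted output], G6=0 → 0 — eliminated
Only G4 inverted output reproduces the observed 1.

G4 inverted output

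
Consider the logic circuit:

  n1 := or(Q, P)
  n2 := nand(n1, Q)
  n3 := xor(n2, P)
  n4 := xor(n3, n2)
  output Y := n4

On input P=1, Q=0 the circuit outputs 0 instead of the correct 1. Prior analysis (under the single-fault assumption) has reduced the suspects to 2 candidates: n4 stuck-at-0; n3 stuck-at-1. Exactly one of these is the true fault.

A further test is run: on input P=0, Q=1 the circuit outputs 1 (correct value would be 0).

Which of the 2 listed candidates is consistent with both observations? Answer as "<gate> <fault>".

n3 stuck-at-1

Evaluate each candidate on input P=0, Q=1:
  n4 stuck-at-0: n1=1, n2=0, n3=0, n4=0 [stuck-at-0] → 0 — eliminated
  n3 stuck-at-1: n1=1, n2=0, n3=1 [stuck-at-1], n4=1 → 1 — matches
Only n3 stuck-at-1 reproduces the observed 1.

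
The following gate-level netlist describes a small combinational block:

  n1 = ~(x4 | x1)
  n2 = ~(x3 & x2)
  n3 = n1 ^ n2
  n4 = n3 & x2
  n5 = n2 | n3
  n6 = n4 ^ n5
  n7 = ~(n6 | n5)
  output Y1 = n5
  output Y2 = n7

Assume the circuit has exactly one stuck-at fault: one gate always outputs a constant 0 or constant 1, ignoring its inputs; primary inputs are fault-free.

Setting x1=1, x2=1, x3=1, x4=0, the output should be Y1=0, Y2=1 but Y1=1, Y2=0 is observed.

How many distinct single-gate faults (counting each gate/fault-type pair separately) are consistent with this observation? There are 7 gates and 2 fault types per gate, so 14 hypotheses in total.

Fault-free: n1=0, n2=0, n3=0, n4=0, n5=0, n6=0, n7=1 → Y1=0, Y2=1. Observed Y1=1, Y2=0.
  n1 stuck-at-0: output Y1=0, Y2=1 ✗
  n1 stuck-at-1: output Y1=1, Y2=0 ✓
  n2 stuck-at-0: output Y1=0, Y2=1 ✗
  n2 stuck-at-1: output Y1=1, Y2=0 ✓
  n3 stuck-at-0: output Y1=0, Y2=1 ✗
  n3 stuck-at-1: output Y1=1, Y2=0 ✓
  n4 stuck-at-0: output Y1=0, Y2=1 ✗
  n4 stuck-at-1: output Y1=0, Y2=0 ✗
  n5 stuck-at-0: output Y1=0, Y2=1 ✗
  n5 stuck-at-1: output Y1=1, Y2=0 ✓
  n6 stuck-at-0: output Y1=0, Y2=1 ✗
  n6 stuck-at-1: output Y1=0, Y2=0 ✗
  n7 stuck-at-0: output Y1=0, Y2=0 ✗
  n7 stuck-at-1: output Y1=0, Y2=1 ✗
Consistent faults: {n1 stuck-at-1, n2 stuck-at-1, n3 stuck-at-1, n5 stuck-at-1} — 4 in all.

4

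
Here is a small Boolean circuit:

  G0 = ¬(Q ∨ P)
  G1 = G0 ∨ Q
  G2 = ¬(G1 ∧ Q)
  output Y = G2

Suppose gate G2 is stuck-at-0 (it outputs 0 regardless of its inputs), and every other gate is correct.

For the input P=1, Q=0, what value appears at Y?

0

Propagate with G2 forced: G0=0, G1=0, G2=0 [stuck-at-0].
So Y = 0. (Without the fault it would be 1.)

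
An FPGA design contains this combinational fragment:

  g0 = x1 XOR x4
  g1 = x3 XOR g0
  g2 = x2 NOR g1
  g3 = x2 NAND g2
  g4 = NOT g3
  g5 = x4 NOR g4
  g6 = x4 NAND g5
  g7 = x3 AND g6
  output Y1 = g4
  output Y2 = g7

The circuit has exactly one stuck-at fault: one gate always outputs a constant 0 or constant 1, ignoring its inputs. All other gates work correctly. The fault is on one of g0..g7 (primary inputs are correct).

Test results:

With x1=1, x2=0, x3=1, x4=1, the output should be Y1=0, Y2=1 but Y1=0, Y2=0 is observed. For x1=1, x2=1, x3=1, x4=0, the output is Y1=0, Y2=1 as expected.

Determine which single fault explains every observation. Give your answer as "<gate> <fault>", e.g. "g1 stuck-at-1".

g5 stuck-at-1

Fault-free values for test 1 (x1=1, x2=0, x3=1, x4=1): g0=0, g1=1, g2=0, g3=1, g4=0, g5=0, g6=1, g7=1, giving Y1=0, Y2=1. Observed Y1=0, Y2=0.
Test 1: faults giving observed Y1=0, Y2=0 are {g5 stuck-at-1, g6 stuck-at-0, g7 stuck-at-0}.
Test 2 (x1=1, x2=1, x3=1, x4=0): fault-free g0=1, g1=0, g2=0, g3=1, g4=0, g5=1, g6=1, g7=1 → Y1=0, Y2=1; observed Y1=0, Y2=1. Eliminates g6 stuck-at-0, g7 stuck-at-0.
Only g5 stuck-at-1 is consistent with every test.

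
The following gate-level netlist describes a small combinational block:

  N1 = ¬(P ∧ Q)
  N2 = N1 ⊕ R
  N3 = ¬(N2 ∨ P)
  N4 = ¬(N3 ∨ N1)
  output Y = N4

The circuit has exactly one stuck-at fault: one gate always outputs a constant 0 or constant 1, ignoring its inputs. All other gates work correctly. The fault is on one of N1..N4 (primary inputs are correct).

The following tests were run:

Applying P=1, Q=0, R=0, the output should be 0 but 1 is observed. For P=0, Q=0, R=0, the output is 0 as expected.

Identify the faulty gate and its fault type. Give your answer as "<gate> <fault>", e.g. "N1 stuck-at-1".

N1 stuck-at-0

Fault-free values for test 1 (P=1, Q=0, R=0): N1=1, N2=1, N3=0, N4=0, giving Y=0. Observed 1.
Test 1: faults giving observed 1 are {N1 stuck-at-0, N4 stuck-at-1}.
Test 2 (P=0, Q=0, R=0): fault-free N1=1, N2=1, N3=0, N4=0 → 0; observed 0. Eliminates N4 stuck-at-1.
Only N1 stuck-at-0 is consistent with every test.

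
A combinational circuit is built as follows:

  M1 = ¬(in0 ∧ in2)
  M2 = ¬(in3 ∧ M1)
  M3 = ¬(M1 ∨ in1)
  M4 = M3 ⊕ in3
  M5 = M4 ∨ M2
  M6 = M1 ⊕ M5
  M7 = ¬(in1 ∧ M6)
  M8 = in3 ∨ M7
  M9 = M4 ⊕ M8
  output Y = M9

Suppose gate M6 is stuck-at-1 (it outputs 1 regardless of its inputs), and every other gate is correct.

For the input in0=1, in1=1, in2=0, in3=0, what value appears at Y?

Propagate with M6 forced: M1=1, M2=1, M3=0, M4=0, M5=1, M6=1 [stuck-at-1], M7=0, M8=0, M9=0.
So Y = 0. (Without the fault it would be 1.)

0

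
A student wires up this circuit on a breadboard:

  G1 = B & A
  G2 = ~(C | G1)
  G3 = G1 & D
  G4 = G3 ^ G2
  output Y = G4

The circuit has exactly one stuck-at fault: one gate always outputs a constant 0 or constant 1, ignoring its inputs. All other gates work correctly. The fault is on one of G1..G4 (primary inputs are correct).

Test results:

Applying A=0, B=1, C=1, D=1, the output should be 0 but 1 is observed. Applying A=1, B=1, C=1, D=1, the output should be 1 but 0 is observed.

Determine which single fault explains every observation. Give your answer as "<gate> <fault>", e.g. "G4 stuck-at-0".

G2 stuck-at-1

Fault-free values for test 1 (A=0, B=1, C=1, D=1): G1=0, G2=0, G3=0, G4=0, giving Y=0. Observed 1.
Test 1: faults giving observed 1 are {G1 stuck-at-1, G2 stuck-at-1, G3 stuck-at-1, G4 stuck-at-1}.
Test 2 (A=1, B=1, C=1, D=1): fault-free G1=1, G2=0, G3=1, G4=1 → 1; observed 0. Eliminates G1 stuck-at-1, G3 stuck-at-1, G4 stuck-at-1.
Only G2 stuck-at-1 is consistent with every test.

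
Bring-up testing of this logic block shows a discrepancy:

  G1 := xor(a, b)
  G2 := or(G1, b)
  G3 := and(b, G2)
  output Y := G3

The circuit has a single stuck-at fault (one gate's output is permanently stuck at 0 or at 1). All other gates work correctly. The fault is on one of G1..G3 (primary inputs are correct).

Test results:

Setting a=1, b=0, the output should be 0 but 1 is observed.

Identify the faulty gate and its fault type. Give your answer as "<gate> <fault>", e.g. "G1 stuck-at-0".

Fault-free values for test 1 (a=1, b=0): G1=1, G2=1, G3=0, giving Y=0. Observed 1.
Test 1: faults giving observed 1 are {G3 stuck-at-1}.
Only G3 stuck-at-1 is consistent with every test.

G3 stuck-at-1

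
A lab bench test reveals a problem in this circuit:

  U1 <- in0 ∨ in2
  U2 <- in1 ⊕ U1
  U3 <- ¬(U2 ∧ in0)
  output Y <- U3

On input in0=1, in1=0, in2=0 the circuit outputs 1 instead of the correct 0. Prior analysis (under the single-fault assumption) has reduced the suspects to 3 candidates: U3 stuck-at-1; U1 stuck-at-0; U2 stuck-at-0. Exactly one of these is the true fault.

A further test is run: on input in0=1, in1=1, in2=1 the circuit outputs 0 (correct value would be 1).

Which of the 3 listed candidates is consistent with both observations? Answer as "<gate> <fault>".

Evaluate each candidate on input in0=1, in1=1, in2=1:
  U3 stuck-at-1: U1=1, U2=0, U3=1 [stuck-at-1] → 1 — eliminated
  U1 stuck-at-0: U1=0 [stuck-at-0], U2=1, U3=0 → 0 — matches
  U2 stuck-at-0: U1=1, U2=0 [stuck-at-0], U3=1 → 1 — eliminated
Only U1 stuck-at-0 reproduces the observed 0.

U1 stuck-at-0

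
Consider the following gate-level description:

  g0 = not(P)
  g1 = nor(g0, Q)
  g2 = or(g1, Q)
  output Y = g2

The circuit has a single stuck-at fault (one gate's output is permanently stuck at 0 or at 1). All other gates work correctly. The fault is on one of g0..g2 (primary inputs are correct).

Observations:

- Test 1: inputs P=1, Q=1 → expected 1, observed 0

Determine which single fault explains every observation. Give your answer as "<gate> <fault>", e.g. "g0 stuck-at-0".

g2 stuck-at-0

Fault-free values for test 1 (P=1, Q=1): g0=0, g1=0, g2=1, giving Y=1. Observed 0.
Test 1: faults giving observed 0 are {g2 stuck-at-0}.
Only g2 stuck-at-0 is consistent with every test.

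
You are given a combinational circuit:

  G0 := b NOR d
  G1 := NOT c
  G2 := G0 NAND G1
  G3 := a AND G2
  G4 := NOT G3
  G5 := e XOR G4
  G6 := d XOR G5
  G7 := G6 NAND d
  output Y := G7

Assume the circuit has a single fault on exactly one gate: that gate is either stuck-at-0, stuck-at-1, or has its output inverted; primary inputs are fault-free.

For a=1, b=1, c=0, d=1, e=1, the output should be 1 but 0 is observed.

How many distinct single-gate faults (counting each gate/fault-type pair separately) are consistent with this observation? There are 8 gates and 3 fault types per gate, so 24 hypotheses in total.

14

Fault-free: G0=0, G1=1, G2=1, G3=1, G4=0, G5=1, G6=0, G7=1 → 1. Observed 0.
  G0: stuck-at-1, inverted output ✓; others ✗
  G1: none of the 3 fault types match ✗
  G2: stuck-at-0, inverted output ✓; others ✗
  G3: stuck-at-0, inverted output ✓; others ✗
  G4: stuck-at-1, inverted output ✓; others ✗
  G5: stuck-at-0, inverted output ✓; others ✗
  G6: stuck-at-1, inverted output ✓; others ✗
  G7: stuck-at-0, inverted output ✓; others ✗
Consistent faults: {G0 stuck-at-1, G0 inverted output, G2 stuck-at-0, G2 inverted output, G3 stuck-at-0, G3 inverted output, G4 stuck-at-1, G4 inverted output, G5 stuck-at-0, G5 inverted output, G6 stuck-at-1, G6 inverted output, G7 stuck-at-0, G7 inverted output} — 14 in all.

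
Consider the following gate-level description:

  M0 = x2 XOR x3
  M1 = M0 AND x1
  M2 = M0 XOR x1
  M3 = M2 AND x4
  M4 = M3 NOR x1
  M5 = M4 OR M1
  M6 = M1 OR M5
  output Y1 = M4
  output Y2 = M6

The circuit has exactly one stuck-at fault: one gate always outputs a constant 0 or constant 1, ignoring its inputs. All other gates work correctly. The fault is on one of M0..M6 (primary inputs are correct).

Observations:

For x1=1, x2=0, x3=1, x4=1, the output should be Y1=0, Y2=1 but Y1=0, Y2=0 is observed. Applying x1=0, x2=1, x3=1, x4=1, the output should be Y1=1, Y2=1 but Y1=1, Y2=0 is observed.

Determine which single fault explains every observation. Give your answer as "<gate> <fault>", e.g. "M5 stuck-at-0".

Fault-free values for test 1 (x1=1, x2=0, x3=1, x4=1): M0=1, M1=1, M2=0, M3=0, M4=0, M5=1, M6=1, giving Y1=0, Y2=1. Observed Y1=0, Y2=0.
Test 1: faults giving observed Y1=0, Y2=0 are {M0 stuck-at-0, M1 stuck-at-0, M6 stuck-at-0}.
Test 2 (x1=0, x2=1, x3=1, x4=1): fault-free M0=0, M1=0, M2=0, M3=0, M4=1, M5=1, M6=1 → Y1=1, Y2=1; observed Y1=1, Y2=0. Eliminates M0 stuck-at-0, M1 stuck-at-0.
Only M6 stuck-at-0 is consistent with every test.

M6 stuck-at-0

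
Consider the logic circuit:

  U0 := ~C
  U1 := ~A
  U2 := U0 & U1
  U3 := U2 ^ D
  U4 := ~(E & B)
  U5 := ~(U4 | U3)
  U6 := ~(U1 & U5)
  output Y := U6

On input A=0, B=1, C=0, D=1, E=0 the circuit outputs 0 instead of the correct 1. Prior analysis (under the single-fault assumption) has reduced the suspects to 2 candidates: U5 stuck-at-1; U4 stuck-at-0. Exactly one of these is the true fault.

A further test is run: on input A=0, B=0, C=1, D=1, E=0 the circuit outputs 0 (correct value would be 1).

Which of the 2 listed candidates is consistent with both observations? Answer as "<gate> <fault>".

Evaluate each candidate on input A=0, B=0, C=1, D=1, E=0:
  U5 stuck-at-1: U0=0, U1=1, U2=0, U3=1, U4=1, U5=1 [stuck-at-1], U6=0 → 0 — matches
  U4 stuck-at-0: U0=0, U1=1, U2=0, U3=1, U4=0 [stuck-at-0], U5=0, U6=1 → 1 — eliminated
Only U5 stuck-at-1 reproduces the observed 0.

U5 stuck-at-1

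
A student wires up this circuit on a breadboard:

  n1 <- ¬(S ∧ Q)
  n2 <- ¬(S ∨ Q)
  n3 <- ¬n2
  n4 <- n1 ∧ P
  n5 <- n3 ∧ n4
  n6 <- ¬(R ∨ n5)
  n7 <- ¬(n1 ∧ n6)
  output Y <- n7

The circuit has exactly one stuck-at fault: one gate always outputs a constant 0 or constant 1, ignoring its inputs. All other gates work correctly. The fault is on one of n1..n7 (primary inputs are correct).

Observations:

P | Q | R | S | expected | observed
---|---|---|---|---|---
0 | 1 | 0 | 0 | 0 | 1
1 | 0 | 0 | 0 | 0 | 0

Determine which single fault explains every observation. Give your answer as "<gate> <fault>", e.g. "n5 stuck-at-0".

Fault-free values for test 1 (P=0, Q=1, R=0, S=0): n1=1, n2=0, n3=1, n4=0, n5=0, n6=1, n7=0, giving Y=0. Observed 1.
Test 1: faults giving observed 1 are {n1 stuck-at-0, n4 stuck-at-1, n5 stuck-at-1, n6 stuck-at-0, n7 stuck-at-1}.
Test 2 (P=1, Q=0, R=0, S=0): fault-free n1=1, n2=1, n3=0, n4=1, n5=0, n6=1, n7=0 → 0; observed 0. Eliminates n1 stuck-at-0, n5 stuck-at-1, n6 stuck-at-0, n7 stuck-at-1.
Only n4 stuck-at-1 is consistent with every test.

n4 stuck-at-1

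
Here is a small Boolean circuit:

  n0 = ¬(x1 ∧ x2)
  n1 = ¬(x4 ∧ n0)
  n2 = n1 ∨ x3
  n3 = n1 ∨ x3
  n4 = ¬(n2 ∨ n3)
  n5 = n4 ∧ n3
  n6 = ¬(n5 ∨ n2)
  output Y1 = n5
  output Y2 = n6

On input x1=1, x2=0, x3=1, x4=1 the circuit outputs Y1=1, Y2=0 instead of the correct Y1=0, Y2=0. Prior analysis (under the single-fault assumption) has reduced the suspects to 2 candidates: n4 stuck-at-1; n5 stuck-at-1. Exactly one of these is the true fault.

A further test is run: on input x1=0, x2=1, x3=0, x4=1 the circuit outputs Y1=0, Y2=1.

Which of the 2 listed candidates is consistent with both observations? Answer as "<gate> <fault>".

Evaluate each candidate on input x1=0, x2=1, x3=0, x4=1:
  n4 stuck-at-1: n0=1, n1=0, n2=0, n3=0, n4=1 [stuck-at-1], n5=0, n6=1 → Y1=0, Y2=1 — matches
  n5 stuck-at-1: n0=1, n1=0, n2=0, n3=0, n4=1, n5=1 [stuck-at-1], n6=0 → Y1=1, Y2=0 — eliminated
Only n4 stuck-at-1 reproduces the observed Y1=0, Y2=1.

n4 stuck-at-1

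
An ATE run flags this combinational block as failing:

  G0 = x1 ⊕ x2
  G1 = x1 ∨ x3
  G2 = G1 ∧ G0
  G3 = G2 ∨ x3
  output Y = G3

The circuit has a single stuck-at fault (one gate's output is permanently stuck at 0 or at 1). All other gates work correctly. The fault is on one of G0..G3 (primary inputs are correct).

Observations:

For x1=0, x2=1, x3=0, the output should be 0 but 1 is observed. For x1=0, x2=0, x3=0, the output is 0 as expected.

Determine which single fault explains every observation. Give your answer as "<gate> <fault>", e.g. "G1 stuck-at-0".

Fault-free values for test 1 (x1=0, x2=1, x3=0): G0=1, G1=0, G2=0, G3=0, giving Y=0. Observed 1.
Test 1: faults giving observed 1 are {G1 stuck-at-1, G2 stuck-at-1, G3 stuck-at-1}.
Test 2 (x1=0, x2=0, x3=0): fault-free G0=0, G1=0, G2=0, G3=0 → 0; observed 0. Eliminates G2 stuck-at-1, G3 stuck-at-1.
Only G1 stuck-at-1 is consistent with every test.

G1 stuck-at-1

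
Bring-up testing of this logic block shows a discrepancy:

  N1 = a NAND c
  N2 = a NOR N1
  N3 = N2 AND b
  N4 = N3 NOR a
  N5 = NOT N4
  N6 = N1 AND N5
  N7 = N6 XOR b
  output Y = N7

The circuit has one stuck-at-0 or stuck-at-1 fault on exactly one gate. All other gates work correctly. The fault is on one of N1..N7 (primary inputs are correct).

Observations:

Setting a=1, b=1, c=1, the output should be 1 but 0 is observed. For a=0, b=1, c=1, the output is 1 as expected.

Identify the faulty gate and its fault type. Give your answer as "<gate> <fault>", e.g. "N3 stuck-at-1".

Fault-free values for test 1 (a=1, b=1, c=1): N1=0, N2=0, N3=0, N4=0, N5=1, N6=0, N7=1, giving Y=1. Observed 0.
Test 1: faults giving observed 0 are {N1 stuck-at-1, N6 stuck-at-1, N7 stuck-at-0}.
Test 2 (a=0, b=1, c=1): fault-free N1=1, N2=0, N3=0, N4=1, N5=0, N6=0, N7=1 → 1; observed 1. Eliminates N6 stuck-at-1, N7 stuck-at-0.
Only N1 stuck-at-1 is consistent with every test.

N1 stuck-at-1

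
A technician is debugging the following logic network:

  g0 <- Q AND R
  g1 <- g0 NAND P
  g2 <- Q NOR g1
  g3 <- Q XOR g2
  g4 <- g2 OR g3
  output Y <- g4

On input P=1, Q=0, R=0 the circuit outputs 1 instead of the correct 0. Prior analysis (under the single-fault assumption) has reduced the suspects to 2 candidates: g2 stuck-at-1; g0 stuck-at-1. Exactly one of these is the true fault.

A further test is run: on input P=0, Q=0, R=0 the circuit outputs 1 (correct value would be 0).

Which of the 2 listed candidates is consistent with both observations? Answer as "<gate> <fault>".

g2 stuck-at-1

Evaluate each candidate on input P=0, Q=0, R=0:
  g2 stuck-at-1: g0=0, g1=1, g2=1 [stuck-at-1], g3=1, g4=1 → 1 — matches
  g0 stuck-at-1: g0=1 [stuck-at-1], g1=1, g2=0, g3=0, g4=0 → 0 — eliminated
Only g2 stuck-at-1 reproduces the observed 1.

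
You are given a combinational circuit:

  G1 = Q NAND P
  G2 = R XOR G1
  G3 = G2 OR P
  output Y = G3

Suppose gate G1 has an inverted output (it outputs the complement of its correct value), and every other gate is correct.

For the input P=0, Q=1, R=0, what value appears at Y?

0

Propagate with G1 forced: G1=0 [inverted output], G2=0, G3=0.
So Y = 0. (Without the fault it would be 1.)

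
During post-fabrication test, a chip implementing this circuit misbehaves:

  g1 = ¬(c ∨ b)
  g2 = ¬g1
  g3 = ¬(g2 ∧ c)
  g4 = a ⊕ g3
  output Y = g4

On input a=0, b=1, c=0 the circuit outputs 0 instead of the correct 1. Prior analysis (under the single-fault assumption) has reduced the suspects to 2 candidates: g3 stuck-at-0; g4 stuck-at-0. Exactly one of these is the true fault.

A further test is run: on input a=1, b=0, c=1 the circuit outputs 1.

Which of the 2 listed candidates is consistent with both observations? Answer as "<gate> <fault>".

Evaluate each candidate on input a=1, b=0, c=1:
  g3 stuck-at-0: g1=0, g2=1, g3=0 [stuck-at-0], g4=1 → 1 — matches
  g4 stuck-at-0: g1=0, g2=1, g3=0, g4=0 [stuck-at-0] → 0 — eliminated
Only g3 stuck-at-0 reproduces the observed 1.

g3 stuck-at-0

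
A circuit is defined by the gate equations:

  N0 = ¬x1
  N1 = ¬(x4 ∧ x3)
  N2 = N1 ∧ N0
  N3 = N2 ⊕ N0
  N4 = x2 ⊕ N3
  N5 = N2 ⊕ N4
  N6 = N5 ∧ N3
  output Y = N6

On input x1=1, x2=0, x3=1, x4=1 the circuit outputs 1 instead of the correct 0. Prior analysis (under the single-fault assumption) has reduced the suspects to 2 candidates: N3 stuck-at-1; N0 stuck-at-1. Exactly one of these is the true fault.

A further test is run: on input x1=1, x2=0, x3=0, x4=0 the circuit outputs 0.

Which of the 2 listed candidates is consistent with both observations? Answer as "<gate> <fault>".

N0 stuck-at-1

Evaluate each candidate on input x1=1, x2=0, x3=0, x4=0:
  N3 stuck-at-1: N0=0, N1=1, N2=0, N3=1 [stuck-at-1], N4=1, N5=1, N6=1 → 1 — eliminated
  N0 stuck-at-1: N0=1 [stuck-at-1], N1=1, N2=1, N3=0, N4=0, N5=1, N6=0 → 0 — matches
Only N0 stuck-at-1 reproduces the observed 0.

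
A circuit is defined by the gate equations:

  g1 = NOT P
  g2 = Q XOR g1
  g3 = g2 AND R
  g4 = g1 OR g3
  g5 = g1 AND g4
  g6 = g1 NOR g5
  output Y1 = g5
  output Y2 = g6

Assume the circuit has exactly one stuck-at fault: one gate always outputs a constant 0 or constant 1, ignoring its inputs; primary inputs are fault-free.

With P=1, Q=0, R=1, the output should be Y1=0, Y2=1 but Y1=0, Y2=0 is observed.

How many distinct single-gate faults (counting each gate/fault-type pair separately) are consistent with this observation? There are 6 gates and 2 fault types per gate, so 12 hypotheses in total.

Fault-free: g1=0, g2=0, g3=0, g4=0, g5=0, g6=1 → Y1=0, Y2=1. Observed Y1=0, Y2=0.
  g1 stuck-at-0: output Y1=0, Y2=1 ✗
  g1 stuck-at-1: output Y1=1, Y2=0 ✗
  g2 stuck-at-0: output Y1=0, Y2=1 ✗
  g2 stuck-at-1: output Y1=0, Y2=1 ✗
  g3 stuck-at-0: output Y1=0, Y2=1 ✗
  g3 stuck-at-1: output Y1=0, Y2=1 ✗
  g4 stuck-at-0: output Y1=0, Y2=1 ✗
  g4 stuck-at-1: output Y1=0, Y2=1 ✗
  g5 stuck-at-0: output Y1=0, Y2=1 ✗
  g5 stuck-at-1: output Y1=1, Y2=0 ✗
  g6 stuck-at-0: output Y1=0, Y2=0 ✓
  g6 stuck-at-1: output Y1=0, Y2=1 ✗
Consistent faults: {g6 stuck-at-0} — 1 in all.

1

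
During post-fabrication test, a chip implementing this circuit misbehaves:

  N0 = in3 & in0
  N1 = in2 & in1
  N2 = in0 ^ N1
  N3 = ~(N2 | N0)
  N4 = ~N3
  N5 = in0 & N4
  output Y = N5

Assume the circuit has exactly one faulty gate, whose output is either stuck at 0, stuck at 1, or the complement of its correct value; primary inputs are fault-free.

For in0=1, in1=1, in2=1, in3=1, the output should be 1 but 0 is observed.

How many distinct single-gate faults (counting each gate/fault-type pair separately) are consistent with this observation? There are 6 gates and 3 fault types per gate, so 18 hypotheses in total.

8

Fault-free: N0=1, N1=1, N2=0, N3=0, N4=1, N5=1 → 1. Observed 0.
  N0: stuck-at-0, inverted output ✓; others ✗
  N1: none of the 3 fault types match ✗
  N2: none of the 3 fault types match ✗
  N3: stuck-at-1, inverted output ✓; others ✗
  N4: stuck-at-0, inverted output ✓; others ✗
  N5: stuck-at-0, inverted output ✓; others ✗
Consistent faults: {N0 stuck-at-0, N0 inverted output, N3 stuck-at-1, N3 inverted output, N4 stuck-at-0, N4 inverted output, N5 stuck-at-0, N5 inverted output} — 8 in all.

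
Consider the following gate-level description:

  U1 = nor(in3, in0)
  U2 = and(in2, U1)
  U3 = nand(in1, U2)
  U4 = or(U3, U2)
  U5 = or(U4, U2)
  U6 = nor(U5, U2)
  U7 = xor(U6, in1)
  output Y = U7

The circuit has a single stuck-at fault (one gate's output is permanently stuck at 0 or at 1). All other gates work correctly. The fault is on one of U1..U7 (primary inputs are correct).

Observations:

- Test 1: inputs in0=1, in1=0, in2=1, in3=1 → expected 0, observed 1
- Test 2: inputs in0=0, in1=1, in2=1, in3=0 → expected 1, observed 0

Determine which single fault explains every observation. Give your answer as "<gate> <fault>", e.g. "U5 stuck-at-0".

Fault-free values for test 1 (in0=1, in1=0, in2=1, in3=1): U1=0, U2=0, U3=1, U4=1, U5=1, U6=0, U7=0, giving Y=0. Observed 1.
Test 1: faults giving observed 1 are {U3 stuck-at-0, U4 stuck-at-0, U5 stuck-at-0, U6 stuck-at-1, U7 stuck-at-1}.
Test 2 (in0=0, in1=1, in2=1, in3=0): fault-free U1=1, U2=1, U3=0, U4=1, U5=1, U6=0, U7=1 → 1; observed 0. Eliminates U3 stuck-at-0, U4 stuck-at-0, U5 stuck-at-0, U7 stuck-at-1.
Only U6 stuck-at-1 is consistent with every test.

U6 stuck-at-1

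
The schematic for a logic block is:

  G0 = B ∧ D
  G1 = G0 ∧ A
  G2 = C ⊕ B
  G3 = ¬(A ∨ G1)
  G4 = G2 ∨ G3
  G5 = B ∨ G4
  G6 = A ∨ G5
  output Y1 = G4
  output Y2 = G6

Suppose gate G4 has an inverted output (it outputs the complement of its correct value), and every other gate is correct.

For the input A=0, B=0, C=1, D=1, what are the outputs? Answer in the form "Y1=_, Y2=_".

Propagate with G4 forced: G0=0, G1=0, G2=1, G3=1, G4=0 [inverted output], G5=0, G6=0.
So the outputs are Y1=0, Y2=0. (Without the fault they would be Y1=1, Y2=1.)

Y1=0, Y2=0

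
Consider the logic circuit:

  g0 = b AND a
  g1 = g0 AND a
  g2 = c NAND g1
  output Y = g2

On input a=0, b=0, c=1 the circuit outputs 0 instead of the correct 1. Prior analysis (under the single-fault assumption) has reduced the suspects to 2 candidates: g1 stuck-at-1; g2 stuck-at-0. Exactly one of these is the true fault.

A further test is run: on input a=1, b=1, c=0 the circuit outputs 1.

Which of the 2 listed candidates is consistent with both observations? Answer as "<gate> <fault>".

g1 stuck-at-1

Evaluate each candidate on input a=1, b=1, c=0:
  g1 stuck-at-1: g0=1, g1=1 [stuck-at-1], g2=1 → 1 — matches
  g2 stuck-at-0: g0=1, g1=1, g2=0 [stuck-at-0] → 0 — eliminated
Only g1 stuck-at-1 reproduces the observed 1.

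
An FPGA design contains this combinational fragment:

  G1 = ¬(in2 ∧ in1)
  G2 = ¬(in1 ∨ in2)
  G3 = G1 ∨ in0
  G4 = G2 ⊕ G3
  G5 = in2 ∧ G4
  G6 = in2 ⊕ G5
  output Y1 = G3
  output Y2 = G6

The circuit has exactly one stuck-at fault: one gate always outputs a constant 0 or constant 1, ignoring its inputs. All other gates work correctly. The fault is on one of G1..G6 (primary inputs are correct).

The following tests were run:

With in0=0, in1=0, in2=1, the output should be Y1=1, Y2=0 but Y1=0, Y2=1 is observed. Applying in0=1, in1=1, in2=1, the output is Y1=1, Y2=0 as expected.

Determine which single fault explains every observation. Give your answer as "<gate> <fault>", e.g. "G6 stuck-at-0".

G1 stuck-at-0

Fault-free values for test 1 (in0=0, in1=0, in2=1): G1=1, G2=0, G3=1, G4=1, G5=1, G6=0, giving Y1=1, Y2=0. Observed Y1=0, Y2=1.
Test 1: faults giving observed Y1=0, Y2=1 are {G1 stuck-at-0, G3 stuck-at-0}.
Test 2 (in0=1, in1=1, in2=1): fault-free G1=0, G2=0, G3=1, G4=1, G5=1, G6=0 → Y1=1, Y2=0; observed Y1=1, Y2=0. Eliminates G3 stuck-at-0.
Only G1 stuck-at-0 is consistent with every test.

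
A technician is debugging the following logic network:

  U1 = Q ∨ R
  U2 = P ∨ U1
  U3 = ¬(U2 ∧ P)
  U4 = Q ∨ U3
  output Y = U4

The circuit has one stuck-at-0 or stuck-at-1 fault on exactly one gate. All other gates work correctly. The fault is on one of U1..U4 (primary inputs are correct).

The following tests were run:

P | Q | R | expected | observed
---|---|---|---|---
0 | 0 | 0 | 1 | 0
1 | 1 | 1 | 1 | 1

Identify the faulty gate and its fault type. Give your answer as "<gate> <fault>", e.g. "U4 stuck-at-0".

U3 stuck-at-0

Fault-free values for test 1 (P=0, Q=0, R=0): U1=0, U2=0, U3=1, U4=1, giving Y=1. Observed 0.
Test 1: faults giving observed 0 are {U3 stuck-at-0, U4 stuck-at-0}.
Test 2 (P=1, Q=1, R=1): fault-free U1=1, U2=1, U3=0, U4=1 → 1; observed 1. Eliminates U4 stuck-at-0.
Only U3 stuck-at-0 is consistent with every test.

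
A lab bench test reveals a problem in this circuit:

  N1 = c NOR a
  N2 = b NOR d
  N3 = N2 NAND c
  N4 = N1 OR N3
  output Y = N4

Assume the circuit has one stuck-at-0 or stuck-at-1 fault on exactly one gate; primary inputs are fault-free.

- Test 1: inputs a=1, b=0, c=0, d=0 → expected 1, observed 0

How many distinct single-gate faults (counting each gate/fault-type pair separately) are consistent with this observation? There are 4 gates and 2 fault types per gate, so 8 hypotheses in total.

Fault-free: N1=0, N2=1, N3=1, N4=1 → 1. Observed 0.
  N1 stuck-at-0: output 1 ✗
  N1 stuck-at-1: output 1 ✗
  N2 stuck-at-0: output 1 ✗
  N2 stuck-at-1: output 1 ✗
  N3 stuck-at-0: output 0 ✓
  N3 stuck-at-1: output 1 ✗
  N4 stuck-at-0: output 0 ✓
  N4 stuck-at-1: output 1 ✗
Consistent faults: {N3 stuck-at-0, N4 stuck-at-0} — 2 in all.

2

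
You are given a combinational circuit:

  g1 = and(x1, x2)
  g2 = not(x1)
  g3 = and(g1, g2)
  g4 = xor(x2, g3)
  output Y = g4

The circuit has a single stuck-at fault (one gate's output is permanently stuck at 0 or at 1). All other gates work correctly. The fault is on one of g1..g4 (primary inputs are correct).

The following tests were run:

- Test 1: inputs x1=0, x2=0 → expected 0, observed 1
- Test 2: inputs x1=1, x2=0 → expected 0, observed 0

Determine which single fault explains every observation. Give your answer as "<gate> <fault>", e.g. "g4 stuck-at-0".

g1 stuck-at-1

Fault-free values for test 1 (x1=0, x2=0): g1=0, g2=1, g3=0, g4=0, giving Y=0. Observed 1.
Test 1: faults giving observed 1 are {g1 stuck-at-1, g3 stuck-at-1, g4 stuck-at-1}.
Test 2 (x1=1, x2=0): fault-free g1=0, g2=0, g3=0, g4=0 → 0; observed 0. Eliminates g3 stuck-at-1, g4 stuck-at-1.
Only g1 stuck-at-1 is consistent with every test.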